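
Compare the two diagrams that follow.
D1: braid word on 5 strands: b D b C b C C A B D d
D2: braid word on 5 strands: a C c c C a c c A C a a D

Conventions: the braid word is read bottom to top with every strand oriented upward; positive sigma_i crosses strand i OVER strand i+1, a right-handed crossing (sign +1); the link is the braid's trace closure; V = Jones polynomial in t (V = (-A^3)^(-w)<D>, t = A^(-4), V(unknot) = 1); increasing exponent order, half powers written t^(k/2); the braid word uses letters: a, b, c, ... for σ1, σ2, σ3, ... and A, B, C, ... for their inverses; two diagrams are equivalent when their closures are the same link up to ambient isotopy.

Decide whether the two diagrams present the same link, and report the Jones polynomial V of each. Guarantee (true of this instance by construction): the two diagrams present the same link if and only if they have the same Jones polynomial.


same link: no
V(D1) = t^(-7/2) - 2t^(-5/2) + t^(-3/2) - 2t^(-1/2) + t^(1/2) - t^(3/2)  [11 crossings, <D> = A^-15 - A^-11 + 2A^-7 - A^-3 + 2A - A^5, w = -3]
D2 (bracket -A^-9 + A^-1 + A^3 + A^7; 13 crossings at w = +3): V = -t^(1/2) - t^(3/2) - t^(5/2) + t^(9/2)
note: 2 classes among 2 diagrams; unequal V(t) rules out equality


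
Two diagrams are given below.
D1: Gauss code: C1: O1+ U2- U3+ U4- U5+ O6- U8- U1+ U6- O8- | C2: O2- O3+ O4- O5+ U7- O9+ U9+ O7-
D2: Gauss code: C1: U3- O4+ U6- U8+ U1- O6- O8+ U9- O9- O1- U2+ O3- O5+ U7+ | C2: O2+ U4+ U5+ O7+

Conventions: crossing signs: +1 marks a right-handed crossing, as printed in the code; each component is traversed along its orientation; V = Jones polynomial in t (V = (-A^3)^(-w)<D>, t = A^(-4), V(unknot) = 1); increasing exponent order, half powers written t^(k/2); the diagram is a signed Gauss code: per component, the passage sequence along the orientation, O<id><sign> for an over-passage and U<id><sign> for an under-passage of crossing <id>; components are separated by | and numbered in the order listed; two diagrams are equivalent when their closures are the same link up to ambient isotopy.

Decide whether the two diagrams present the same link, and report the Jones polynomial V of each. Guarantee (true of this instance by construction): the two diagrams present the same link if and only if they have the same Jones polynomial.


equivalent: no
D1 (bracket A^-5 + A^-1; 9 crossings at w = -1): V = -t^(-1/2) - t^(1/2)
V(D2) = -t^(1/2) + t^(3/2) - t^(5/2) - t^(9/2)  (w +1, c 9, <D> = A^-15 + A^-7 - A^-3 + A)
key observation: 2 classes among 2 diagrams; unequal V(t) rules out equality


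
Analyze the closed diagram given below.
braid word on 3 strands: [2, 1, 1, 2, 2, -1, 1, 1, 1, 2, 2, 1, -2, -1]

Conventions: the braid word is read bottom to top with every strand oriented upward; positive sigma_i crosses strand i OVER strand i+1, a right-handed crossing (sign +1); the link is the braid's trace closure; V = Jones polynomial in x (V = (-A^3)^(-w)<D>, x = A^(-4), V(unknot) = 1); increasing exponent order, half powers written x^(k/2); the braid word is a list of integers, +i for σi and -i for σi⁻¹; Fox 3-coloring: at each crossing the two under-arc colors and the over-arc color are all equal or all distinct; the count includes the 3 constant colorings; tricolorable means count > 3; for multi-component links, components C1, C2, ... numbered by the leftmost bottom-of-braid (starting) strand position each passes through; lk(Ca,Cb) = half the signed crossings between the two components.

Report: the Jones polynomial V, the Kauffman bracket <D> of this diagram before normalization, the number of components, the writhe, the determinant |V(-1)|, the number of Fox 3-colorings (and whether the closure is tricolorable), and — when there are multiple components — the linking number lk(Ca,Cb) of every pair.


V(x) = x^3 + x^6 - x^7 + x^8 - x^9 + x^10 - x^11
bracket: -A^-20 + A^-16 - A^-12 + A^-8 - A^-4 + 1 + A^12, w = +8
1 component, writhe +8, over 14 crossings
det 5, colorings 3 of 3^14 — not tricolorable
observation: free reduction leaves σ2 σ1 σ1 σ2 σ2 σ1 σ1 σ2 σ2 σ1 σ2⁻¹ σ1⁻¹ of the original 14 letters


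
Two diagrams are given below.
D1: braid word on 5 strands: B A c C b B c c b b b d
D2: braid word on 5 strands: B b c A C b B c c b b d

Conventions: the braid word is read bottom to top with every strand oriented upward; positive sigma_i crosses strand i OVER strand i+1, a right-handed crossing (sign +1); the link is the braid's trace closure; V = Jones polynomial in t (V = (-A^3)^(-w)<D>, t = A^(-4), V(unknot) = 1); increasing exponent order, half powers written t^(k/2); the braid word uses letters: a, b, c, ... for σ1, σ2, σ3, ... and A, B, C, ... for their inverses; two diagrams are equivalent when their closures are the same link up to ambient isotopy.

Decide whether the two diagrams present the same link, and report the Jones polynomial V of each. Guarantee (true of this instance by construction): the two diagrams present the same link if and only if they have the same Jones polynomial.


same link: yes
V(D1) = t + 2t^3 + t^5  [12 crossings, <D> = A^-8 + 2 + A^8, w = +4]
D2 (bracket A^-8 + 2 + A^8; 12 crossings at w = +4): V = t + 2t^3 + t^5
note: Markov moves rewrite D1 (12 crossings) into D2 (12)


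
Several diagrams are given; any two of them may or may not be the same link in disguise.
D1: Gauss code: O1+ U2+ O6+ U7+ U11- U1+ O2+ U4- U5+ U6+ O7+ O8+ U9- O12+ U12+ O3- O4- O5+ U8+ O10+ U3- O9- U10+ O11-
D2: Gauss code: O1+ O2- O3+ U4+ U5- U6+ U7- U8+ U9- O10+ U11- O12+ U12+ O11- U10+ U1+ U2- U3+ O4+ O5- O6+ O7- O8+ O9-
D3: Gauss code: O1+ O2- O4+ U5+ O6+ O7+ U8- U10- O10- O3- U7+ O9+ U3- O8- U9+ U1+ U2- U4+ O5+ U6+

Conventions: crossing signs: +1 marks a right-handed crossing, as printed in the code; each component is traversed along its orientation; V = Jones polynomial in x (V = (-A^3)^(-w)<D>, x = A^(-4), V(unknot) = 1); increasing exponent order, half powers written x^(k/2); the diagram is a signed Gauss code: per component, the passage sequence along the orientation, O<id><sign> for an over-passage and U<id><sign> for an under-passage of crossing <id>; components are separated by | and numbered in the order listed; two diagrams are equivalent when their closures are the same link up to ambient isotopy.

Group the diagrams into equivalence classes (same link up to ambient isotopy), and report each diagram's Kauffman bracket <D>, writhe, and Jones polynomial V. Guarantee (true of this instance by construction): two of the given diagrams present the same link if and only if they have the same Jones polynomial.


grouping into links: {D1, D3} | {D2}
V(D1) = x^-1 - 1 + 2x - 3x^2 + 3x^3 - 2x^4 + 2x^5 - x^6  (w +4, c 12, <D> = -A^-12 + 2A^-8 - 2A^-4 + 3 - 3A^4 + 2A^8 - A^12 + A^16)
V(D2) = 1  [12 crossings, <D> = A^6, w = +2]
V(D3) = x^-1 - 1 + 2x - 3x^2 + 3x^3 - 2x^4 + 2x^5 - x^6  [10 crossings, <D> = -A^-18 + 2A^-14 - 2A^-10 + 3A^-6 - 3A^-2 + 2A^2 - A^6 + A^10, w = +2]
why: V(x) takes 2 values over 3 diagrams, fixing the grouping


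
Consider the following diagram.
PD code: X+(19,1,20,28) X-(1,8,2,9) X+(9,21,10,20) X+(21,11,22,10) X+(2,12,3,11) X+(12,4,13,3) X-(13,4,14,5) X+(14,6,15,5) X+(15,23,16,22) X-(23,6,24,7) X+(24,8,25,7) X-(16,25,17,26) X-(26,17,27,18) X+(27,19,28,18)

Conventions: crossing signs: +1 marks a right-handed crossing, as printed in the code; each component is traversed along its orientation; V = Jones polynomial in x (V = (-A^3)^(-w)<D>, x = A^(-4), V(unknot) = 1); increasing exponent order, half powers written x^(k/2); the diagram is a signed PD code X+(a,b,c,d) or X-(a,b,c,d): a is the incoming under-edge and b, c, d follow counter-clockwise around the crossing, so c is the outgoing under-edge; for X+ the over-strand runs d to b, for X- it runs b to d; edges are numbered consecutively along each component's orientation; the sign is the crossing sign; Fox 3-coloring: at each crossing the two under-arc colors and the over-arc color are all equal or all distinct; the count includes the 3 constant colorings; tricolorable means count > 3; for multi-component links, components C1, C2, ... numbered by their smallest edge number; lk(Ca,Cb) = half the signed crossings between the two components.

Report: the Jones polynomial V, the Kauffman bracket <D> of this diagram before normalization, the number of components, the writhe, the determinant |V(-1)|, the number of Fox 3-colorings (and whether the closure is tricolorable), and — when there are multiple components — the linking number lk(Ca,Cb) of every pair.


V(x) = x - x^2 + 2x^3 - x^4 + x^5 - x^6
bracket: -A^-12 + A^-8 - A^-4 + 2 - A^4 + A^8, w = +4
1 component, writhe +4, over 14 crossings
det 7, colorings 3 of 3^14 — not tricolorable
observation: w = +4 shifts under R1 moves; the (-A^3)^(-4) factor cancels that in V


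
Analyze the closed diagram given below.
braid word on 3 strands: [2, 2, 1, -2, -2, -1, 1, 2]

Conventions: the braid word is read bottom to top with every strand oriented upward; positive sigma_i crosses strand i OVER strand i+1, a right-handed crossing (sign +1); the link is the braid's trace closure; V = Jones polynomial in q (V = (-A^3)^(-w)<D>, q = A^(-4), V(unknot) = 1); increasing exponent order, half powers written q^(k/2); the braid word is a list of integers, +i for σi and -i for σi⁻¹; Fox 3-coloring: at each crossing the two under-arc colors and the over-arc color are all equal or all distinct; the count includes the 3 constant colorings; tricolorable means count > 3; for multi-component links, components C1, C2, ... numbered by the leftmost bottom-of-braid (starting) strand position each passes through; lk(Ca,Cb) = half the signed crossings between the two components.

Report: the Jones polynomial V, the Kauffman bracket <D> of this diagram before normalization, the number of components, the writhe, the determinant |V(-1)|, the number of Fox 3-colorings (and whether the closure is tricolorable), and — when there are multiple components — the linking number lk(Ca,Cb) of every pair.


V(q) = 1
bracket: A^6, w = +2
1 component, writhe +2, over 8 crossings
det 1, colorings 3 of 3^8 — not tricolorable
observation: inverse pairs cancel, leaving σ2 σ2 σ1 σ2⁻¹


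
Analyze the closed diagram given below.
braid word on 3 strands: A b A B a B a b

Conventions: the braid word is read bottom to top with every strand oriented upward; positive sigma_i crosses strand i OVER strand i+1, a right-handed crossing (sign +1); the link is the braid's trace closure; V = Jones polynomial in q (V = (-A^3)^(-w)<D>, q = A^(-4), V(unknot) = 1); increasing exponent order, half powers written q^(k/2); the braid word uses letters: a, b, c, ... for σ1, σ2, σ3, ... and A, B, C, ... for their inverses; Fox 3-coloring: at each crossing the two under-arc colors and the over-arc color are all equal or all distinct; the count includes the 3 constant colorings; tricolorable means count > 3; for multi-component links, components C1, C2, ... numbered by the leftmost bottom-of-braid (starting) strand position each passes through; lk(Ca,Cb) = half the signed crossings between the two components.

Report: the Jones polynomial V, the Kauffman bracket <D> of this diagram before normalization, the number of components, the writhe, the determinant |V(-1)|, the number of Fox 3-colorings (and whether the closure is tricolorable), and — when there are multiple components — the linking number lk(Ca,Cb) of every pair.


Jones polynomial: V(q) = -q^-3 + q^-2 - q^-1 + 3 - q + q^2 - q^3
<D> = -A^-12 + A^-8 - A^-4 + 3 - A^4 + A^8 - A^12; writhe 0
components 1, writhe 0 (8 crossings)
3-colorings: 27 of 3^8, det 9 — tricolorable
note: det 9 = |V(-1)|; divisible by 3, so tricolorable


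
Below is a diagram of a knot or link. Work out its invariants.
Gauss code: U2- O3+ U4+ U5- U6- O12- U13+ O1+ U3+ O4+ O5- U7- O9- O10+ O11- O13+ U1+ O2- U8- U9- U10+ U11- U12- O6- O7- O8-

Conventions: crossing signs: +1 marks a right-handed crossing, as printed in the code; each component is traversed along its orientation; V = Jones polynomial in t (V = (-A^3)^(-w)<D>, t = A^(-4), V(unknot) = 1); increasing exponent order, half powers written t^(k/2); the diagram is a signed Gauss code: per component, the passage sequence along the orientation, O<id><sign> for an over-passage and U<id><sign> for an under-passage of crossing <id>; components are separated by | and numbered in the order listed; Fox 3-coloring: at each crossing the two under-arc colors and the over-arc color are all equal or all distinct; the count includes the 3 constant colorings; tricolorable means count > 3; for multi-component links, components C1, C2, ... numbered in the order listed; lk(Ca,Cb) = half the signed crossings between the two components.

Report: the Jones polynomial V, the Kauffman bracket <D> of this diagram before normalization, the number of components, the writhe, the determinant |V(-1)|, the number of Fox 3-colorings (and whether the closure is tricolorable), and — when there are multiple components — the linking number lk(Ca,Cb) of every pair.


V(t) = -t^-5 + t^-4 - t^-3 + 2t^-2 - t^-1 + 2 - t
bracket: A^-13 - 2A^-9 + A^-5 - 2A^-1 + A^3 - A^7 + A^11, w = -3
1 component, writhe -3, over 13 crossings
det 9, colorings 9 of 3^13 — tricolorable
observation: w = -3 (over 13 crossings) is diagram-only; (-A^3)^(3) removes it from V


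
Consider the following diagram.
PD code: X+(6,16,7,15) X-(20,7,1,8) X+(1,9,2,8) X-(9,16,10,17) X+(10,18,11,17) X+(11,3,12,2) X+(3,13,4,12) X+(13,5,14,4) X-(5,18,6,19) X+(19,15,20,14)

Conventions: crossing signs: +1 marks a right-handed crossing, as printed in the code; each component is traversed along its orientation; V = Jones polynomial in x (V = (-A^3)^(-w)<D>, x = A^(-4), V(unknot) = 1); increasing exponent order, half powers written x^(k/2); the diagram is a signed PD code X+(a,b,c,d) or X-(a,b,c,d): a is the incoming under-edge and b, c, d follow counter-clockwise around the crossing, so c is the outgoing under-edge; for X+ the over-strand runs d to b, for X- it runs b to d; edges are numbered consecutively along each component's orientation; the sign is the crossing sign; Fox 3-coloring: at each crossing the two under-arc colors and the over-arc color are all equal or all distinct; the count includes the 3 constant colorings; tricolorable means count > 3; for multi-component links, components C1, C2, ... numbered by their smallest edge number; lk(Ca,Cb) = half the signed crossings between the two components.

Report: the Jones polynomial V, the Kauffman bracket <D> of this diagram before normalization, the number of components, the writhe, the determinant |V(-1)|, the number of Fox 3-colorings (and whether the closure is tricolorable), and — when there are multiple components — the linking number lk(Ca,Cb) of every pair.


Jones polynomial: V(x) = x + x^3 - x^4
<D> = -A^-4 + 1 + A^8; writhe +4
components 1, writhe +4 (10 crossings)
3-colorings: 9 of 3^10, det 3 — tricolorable
note: V spans 3 powers of x: at least 3 crossings in any diagram


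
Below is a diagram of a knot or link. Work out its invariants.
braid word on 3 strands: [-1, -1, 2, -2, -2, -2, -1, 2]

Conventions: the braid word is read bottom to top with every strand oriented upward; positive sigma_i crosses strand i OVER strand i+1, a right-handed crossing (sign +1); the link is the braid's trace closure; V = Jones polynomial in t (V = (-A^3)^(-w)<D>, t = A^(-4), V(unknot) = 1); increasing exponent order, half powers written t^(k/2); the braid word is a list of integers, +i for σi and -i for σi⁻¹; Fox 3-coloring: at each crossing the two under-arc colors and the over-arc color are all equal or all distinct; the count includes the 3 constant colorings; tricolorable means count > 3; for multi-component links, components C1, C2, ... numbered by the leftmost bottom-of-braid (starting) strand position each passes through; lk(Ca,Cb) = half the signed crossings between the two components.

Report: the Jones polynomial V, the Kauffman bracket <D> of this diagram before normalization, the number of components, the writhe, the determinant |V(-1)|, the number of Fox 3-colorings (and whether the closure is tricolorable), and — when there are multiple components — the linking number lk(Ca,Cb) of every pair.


Jones polynomial: V(t) = -t^-6 + t^-5 - t^-4 + 2t^-3 - t^-2 + t^-1
<D> = A^-8 - A^-4 + 2 - A^4 + A^8 - A^12; writhe -4
components 1, writhe -4 (8 crossings)
3-colorings: 3 of 3^8, det 7 — not tricolorable
note: free reduction leaves σ1⁻¹ σ1⁻¹ σ2⁻¹ σ2⁻¹ σ1⁻¹ σ2 of the original 8 letters


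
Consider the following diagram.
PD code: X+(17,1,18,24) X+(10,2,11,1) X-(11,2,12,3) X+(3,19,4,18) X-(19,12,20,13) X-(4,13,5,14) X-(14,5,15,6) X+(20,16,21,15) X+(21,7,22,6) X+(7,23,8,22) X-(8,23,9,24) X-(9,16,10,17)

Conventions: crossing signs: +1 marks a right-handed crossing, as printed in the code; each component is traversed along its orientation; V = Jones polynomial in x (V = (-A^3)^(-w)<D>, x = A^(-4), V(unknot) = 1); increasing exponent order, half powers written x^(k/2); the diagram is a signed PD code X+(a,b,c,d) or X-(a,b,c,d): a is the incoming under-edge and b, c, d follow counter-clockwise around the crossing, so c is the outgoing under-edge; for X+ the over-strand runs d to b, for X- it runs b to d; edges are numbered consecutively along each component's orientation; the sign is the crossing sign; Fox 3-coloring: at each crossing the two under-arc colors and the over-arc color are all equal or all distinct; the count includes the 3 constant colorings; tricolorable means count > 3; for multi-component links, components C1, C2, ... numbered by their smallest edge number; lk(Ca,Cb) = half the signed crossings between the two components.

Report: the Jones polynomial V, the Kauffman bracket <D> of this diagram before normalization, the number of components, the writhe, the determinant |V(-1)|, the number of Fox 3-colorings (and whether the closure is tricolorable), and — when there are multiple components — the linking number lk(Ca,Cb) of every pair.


Jones polynomial: V(x) = -x^-3 + x^-2 - x^-1 + 3 - x + x^2 - x^3
<D> = -A^-12 + A^-8 - A^-4 + 3 - A^4 + A^8 - A^12; writhe 0
components 1, writhe 0 (12 crossings)
3-colorings: 27 of 3^12, det 9 — tricolorable
note: palindromic: swapping x for 1/x fixes V


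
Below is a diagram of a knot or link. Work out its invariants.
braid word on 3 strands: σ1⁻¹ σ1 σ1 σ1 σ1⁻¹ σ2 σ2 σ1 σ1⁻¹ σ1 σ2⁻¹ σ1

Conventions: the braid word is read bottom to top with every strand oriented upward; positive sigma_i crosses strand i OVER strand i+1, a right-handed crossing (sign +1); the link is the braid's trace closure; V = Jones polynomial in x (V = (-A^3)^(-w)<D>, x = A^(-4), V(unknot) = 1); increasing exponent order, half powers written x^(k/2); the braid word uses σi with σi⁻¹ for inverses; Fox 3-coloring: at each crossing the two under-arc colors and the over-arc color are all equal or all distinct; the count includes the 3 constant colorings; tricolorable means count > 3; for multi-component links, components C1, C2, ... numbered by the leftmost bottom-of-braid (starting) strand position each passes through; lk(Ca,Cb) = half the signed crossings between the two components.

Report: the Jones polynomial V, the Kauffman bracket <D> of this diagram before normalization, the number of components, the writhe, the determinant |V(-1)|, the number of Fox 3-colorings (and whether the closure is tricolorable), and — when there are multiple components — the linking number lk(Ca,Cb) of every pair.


Jones polynomial: V(x) = x - x^2 + 2x^3 - x^4 + x^5 - x^6
<D> = -A^-12 + A^-8 - A^-4 + 2 - A^4 + A^8; writhe +4
components 1, writhe +4 (12 crossings)
3-colorings: 3 of 3^12, det 7 — not tricolorable
note: the word shrinks to σ1 σ2 σ2 σ1 σ2⁻¹ σ1 after cancelling


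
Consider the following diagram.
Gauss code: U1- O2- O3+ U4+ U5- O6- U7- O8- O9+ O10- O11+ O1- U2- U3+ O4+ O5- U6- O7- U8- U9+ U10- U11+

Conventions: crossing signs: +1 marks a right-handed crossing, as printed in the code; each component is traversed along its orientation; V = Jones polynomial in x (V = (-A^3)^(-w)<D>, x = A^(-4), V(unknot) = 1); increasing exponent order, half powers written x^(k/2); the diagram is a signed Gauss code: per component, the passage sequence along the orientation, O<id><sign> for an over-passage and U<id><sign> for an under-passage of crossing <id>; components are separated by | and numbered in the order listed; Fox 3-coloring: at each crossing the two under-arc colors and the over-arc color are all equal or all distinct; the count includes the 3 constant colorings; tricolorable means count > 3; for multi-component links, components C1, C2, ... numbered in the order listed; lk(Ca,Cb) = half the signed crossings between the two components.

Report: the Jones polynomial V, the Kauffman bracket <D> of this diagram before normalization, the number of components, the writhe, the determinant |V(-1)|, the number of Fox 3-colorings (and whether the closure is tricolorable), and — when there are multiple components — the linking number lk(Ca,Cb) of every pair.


V(x) = -x^-4 + x^-3 + x^-1
bracket: -A^-5 - A^3 + A^7, w = -3
1 component, writhe -3, over 11 crossings
det 3, colorings 9 of 3^11 — tricolorable
observation: the span of V is 3, forcing >= 3 crossings in any diagram


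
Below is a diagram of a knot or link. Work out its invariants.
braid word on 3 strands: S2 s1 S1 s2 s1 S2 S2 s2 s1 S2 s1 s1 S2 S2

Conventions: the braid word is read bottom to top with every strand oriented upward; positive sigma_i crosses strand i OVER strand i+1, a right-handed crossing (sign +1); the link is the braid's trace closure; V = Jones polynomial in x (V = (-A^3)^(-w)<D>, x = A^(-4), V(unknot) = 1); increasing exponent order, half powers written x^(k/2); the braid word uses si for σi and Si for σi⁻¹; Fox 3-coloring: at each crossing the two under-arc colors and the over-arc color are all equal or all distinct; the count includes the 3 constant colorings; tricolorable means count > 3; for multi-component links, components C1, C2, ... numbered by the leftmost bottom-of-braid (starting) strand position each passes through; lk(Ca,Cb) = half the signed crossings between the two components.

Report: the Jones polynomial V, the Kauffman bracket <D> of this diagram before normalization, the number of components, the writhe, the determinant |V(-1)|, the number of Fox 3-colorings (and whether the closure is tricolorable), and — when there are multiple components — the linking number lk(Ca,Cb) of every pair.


Jones polynomial: V(x) = x^-4 - 3x^-3 + 5x^-2 - 6x^-1 + 7 - 6x + 5x^2 - 3x^3 + x^4
<D> = A^-16 - 3A^-12 + 5A^-8 - 6A^-4 + 7 - 6A^4 + 5A^8 - 3A^12 + A^16; writhe 0
components 1, writhe 0 (14 crossings)
3-colorings: 3 of 3^14, det 37 — not tricolorable
note: det 37 = |V(-1)|; not divisible by 3, so not tricolorable


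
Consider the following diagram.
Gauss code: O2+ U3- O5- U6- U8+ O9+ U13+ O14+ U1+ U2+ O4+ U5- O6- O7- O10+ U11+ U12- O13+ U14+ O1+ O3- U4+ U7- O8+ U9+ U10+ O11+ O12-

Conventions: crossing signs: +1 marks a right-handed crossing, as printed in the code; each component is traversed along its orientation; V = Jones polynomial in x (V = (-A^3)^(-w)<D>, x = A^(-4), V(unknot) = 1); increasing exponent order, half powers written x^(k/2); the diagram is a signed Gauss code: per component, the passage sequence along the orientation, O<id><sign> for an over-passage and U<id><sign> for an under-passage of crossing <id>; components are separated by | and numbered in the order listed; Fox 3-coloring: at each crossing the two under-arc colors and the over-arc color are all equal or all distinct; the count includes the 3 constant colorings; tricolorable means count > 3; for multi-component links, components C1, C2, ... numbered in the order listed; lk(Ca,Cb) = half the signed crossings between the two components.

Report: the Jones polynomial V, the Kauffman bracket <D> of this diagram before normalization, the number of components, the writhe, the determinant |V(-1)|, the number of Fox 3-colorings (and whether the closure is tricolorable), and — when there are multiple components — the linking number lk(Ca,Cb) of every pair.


V = 2x - 2x^2 + 3x^3 - 3x^4 + 2x^5 - 2x^6 + x^7
<D> = A^-16 - 2A^-12 + 2A^-8 - 3A^-4 + 3 - 2A^4 + 2A^8 (w = +4)
1 component over 14 crossings, w = +4
9 Fox colorings among 3^14, |V(-1)| = 15: tricolorable
why: w = +4 (over 14 crossings) is diagram-only; (-A^3)^(-4) removes it from V


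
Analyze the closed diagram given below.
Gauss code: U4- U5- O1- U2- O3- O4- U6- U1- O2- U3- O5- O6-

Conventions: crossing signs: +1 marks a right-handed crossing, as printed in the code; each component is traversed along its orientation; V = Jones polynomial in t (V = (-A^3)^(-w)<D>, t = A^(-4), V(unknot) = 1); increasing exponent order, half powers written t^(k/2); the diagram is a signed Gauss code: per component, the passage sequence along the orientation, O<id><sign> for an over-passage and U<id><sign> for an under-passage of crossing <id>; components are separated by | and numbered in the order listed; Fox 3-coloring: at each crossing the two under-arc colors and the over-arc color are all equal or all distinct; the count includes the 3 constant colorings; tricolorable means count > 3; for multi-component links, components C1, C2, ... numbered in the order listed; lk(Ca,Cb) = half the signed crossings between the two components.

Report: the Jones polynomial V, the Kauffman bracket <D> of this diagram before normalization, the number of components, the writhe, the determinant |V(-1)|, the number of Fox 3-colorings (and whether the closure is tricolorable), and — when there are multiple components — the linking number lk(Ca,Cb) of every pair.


V = -t^-7 + t^-6 - t^-5 + t^-4 + t^-2
<D> = A^-10 + A^-2 - A^2 + A^6 - A^10 (w = -6)
1 component over 6 crossings, w = -6
3 Fox colorings among 3^6, |V(-1)| = 5: not tricolorable
why: V spans 5 powers of t: at least 5 crossings in any diagram


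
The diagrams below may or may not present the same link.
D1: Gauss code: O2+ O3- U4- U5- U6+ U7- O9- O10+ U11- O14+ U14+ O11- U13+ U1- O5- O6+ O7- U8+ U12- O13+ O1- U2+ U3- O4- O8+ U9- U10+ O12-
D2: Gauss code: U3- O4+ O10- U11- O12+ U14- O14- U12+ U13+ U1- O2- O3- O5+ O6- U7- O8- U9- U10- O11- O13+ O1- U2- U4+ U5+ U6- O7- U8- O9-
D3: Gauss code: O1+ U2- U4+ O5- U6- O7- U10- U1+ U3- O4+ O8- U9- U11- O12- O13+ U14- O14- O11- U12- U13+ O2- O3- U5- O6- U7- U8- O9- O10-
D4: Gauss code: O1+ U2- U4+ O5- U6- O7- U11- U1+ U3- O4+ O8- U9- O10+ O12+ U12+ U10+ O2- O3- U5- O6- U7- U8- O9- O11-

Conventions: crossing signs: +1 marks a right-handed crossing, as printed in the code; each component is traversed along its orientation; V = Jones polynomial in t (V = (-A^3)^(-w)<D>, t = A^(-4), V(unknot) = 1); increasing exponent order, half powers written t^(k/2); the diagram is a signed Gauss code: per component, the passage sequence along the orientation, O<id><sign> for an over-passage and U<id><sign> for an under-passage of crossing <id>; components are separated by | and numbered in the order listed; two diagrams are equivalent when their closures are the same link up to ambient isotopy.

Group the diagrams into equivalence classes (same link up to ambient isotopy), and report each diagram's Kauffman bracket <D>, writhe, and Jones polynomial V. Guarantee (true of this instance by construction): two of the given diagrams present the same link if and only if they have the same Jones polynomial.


classes: {D1} | {D2, D3, D4}
V(D1) = 1  [14 crossings, <D> = A^-6, w = -2]
V(D2) = -t^-9 + 2t^-8 - 3t^-7 + 3t^-6 - 3t^-5 + 3t^-4 - t^-3 + t^-2  (w -6, c 14, <D> = A^-10 - A^-6 + 3A^-2 - 3A^2 + 3A^6 - 3A^10 + 2A^14 - A^18)
D3 (bracket A^-16 - A^-12 + 3A^-8 - 3A^-4 + 3 - 3A^4 + 2A^8 - A^12; 14 crossings at w = -8): V = -t^-9 + 2t^-8 - 3t^-7 + 3t^-6 - 3t^-5 + 3t^-4 - t^-3 + t^-2
V(D4) = -t^-9 + 2t^-8 - 3t^-7 + 3t^-6 - 3t^-5 + 3t^-4 - t^-3 + t^-2  (w -4, c 12, <D> = A^-4 - 1 + 3A^4 - 3A^8 + 3A^12 - 3A^16 + 2A^20 - A^24)
note: comparing 4 Jones polynomials yields 2 groups


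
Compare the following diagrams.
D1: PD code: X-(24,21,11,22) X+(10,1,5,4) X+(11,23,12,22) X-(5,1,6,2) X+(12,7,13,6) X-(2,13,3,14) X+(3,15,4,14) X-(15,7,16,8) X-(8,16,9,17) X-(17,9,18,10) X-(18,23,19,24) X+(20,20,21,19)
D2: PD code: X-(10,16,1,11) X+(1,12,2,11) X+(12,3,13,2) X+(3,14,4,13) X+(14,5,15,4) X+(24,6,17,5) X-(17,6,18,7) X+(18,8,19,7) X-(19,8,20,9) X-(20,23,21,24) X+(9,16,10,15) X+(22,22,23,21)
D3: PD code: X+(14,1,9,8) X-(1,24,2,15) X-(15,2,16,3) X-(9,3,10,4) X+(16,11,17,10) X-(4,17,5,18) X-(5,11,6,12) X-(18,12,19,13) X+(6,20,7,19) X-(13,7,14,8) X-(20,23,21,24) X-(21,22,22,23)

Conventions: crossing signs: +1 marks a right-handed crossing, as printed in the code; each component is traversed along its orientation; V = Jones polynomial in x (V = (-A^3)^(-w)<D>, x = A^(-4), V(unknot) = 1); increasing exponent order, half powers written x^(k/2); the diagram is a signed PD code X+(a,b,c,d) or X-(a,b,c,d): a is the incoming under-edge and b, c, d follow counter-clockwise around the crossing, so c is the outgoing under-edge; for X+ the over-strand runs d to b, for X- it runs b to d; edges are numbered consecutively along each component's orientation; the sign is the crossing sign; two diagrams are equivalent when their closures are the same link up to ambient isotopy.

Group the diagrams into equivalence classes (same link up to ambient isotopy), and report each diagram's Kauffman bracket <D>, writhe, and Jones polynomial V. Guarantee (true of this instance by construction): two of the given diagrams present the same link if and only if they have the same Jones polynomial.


classes: {D1} | {D2} | {D3}
V(D1) = x^-3 + x^-2 + x^-1 + 1  [12 crossings, <D> = A^-6 + A^-2 + A^2 + A^6, w = -2]
V(D2) = x + x^2 + x^3 + x^6  [12 crossings, <D> = A^-12 + 1 + A^4 + A^8, w = +4]
V(D3) = x^-5 + 2x^-3 + x^-1  (w -6, c 12, <D> = A^-14 + 2A^-6 + A^2)
insight: 3 values of V(x) split the 3 diagrams


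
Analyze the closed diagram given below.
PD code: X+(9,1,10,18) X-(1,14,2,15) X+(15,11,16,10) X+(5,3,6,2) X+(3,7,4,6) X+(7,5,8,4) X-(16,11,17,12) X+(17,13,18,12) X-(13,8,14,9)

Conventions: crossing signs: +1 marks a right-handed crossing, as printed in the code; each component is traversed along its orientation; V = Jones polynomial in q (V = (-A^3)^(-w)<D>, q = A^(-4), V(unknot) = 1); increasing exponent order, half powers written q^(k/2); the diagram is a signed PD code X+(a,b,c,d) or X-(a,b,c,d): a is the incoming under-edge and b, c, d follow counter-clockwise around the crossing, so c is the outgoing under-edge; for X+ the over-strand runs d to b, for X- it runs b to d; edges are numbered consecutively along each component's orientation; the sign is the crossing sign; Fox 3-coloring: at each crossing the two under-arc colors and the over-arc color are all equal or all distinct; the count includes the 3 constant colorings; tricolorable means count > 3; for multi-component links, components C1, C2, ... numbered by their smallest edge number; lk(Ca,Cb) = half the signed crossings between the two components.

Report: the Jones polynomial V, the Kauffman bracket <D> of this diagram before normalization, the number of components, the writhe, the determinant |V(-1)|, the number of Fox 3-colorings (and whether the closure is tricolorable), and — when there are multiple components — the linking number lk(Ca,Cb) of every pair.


Jones polynomial: V(q) = q^-1 - 1 + 2q - 3q^2 + 3q^3 - 2q^4 + 2q^5 - q^6
<D> = A^-15 - 2A^-11 + 2A^-7 - 3A^-3 + 3A - 2A^5 + A^9 - A^13; writhe +3
components 1, writhe +3 (9 crossings)
3-colorings: 9 of 3^9, det 15 — tricolorable
note: w = +3 (over 9 crossings) is diagram-only; (-A^3)^(-3) removes it from V


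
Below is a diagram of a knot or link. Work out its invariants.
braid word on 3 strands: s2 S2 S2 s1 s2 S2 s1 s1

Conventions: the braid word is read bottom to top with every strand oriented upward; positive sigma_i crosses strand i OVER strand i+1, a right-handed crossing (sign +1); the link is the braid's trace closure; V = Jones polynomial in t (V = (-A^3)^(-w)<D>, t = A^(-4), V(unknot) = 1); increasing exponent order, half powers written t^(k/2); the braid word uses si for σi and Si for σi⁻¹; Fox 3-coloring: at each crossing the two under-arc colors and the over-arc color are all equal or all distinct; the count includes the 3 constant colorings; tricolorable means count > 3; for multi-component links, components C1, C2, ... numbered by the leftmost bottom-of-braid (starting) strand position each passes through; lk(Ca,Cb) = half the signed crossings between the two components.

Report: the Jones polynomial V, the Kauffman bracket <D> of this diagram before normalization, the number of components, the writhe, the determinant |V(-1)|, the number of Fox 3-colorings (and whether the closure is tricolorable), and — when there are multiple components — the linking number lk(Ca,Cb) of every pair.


V(t) = t + t^3 - t^4
bracket: -A^-10 + A^-6 + A^2, w = +2
1 component, writhe +2, over 8 crossings
det 3, colorings 9 of 3^8 — tricolorable
observation: the span of V is 3, forcing >= 3 crossings in any diagram


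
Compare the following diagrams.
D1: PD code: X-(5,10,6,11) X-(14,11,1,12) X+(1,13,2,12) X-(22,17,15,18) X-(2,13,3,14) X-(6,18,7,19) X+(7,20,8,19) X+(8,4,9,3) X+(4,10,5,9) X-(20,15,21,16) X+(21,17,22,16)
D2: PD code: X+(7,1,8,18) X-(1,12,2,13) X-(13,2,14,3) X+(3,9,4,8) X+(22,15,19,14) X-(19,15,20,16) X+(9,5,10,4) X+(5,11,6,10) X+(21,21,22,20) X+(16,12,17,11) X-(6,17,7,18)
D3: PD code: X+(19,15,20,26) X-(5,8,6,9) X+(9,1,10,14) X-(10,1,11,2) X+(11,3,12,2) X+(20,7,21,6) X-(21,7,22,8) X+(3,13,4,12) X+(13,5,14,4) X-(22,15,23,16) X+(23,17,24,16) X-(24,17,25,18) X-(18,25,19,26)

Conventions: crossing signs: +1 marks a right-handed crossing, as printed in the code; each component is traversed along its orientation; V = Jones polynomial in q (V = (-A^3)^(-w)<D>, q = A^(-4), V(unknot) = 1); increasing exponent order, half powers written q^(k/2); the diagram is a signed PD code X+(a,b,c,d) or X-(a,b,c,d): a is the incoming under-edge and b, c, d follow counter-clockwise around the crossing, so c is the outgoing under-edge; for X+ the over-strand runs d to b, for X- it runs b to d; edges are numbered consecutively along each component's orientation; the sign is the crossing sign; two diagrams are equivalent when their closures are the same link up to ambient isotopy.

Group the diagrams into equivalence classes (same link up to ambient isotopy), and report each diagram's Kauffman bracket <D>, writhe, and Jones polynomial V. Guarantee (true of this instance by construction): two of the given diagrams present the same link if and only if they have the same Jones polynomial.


equivalence classes: {D1} | {D2, D3}
D1 (bracket A^-5 + A^-1; 11 crossings at w = -1): V = -q^(-1/2) - q^(1/2)
D2 (bracket -A^-9 + A^-1 + A^3 + A^7; 11 crossings at w = +3): V = -q^(1/2) - q^(3/2) - q^(5/2) + q^(9/2)
V(D3) = -q^(1/2) - q^(3/2) - q^(5/2) + q^(9/2)  (w +1, c 13, <D> = -A^-15 + A^-7 + A^-3 + A)
observation: 2 values of V(q) split the 3 diagrams


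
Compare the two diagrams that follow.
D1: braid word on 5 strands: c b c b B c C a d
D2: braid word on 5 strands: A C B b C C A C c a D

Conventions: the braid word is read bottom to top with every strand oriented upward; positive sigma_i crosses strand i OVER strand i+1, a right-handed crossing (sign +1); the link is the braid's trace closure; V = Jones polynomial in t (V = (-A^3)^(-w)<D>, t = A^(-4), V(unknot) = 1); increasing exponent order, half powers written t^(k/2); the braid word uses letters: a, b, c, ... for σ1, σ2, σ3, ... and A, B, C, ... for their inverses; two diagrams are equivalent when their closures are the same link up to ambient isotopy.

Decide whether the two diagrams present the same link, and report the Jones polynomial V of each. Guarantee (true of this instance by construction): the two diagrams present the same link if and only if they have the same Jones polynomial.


equivalent: no
D1 (bracket A^5 + A^13; 9 crossings at w = +5): V = -t^(1/2) - t^(5/2)
V(D2) = t^(-9/2) - t^(-5/2) - t^(-3/2) - t^(-1/2)  [11 crossings, <D> = A^-13 + A^-9 + A^-5 - A^3, w = -5]
observation: 2 values of V(t) split the 2 diagrams


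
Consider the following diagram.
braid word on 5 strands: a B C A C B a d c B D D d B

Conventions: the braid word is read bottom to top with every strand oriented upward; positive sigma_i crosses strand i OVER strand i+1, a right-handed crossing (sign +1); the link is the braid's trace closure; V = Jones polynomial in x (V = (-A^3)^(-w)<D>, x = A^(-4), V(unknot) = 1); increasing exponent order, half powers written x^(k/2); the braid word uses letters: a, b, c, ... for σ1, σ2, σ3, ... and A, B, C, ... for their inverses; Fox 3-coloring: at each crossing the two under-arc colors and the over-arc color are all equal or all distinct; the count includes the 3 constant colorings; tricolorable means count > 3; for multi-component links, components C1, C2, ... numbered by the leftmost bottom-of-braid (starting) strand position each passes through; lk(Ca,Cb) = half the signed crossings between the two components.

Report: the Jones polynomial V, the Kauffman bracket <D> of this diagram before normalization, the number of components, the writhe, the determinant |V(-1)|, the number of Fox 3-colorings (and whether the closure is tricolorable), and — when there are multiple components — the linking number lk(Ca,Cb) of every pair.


Jones polynomial: V(x) = -x^-7 + x^-4 + 2x^-3 + x^-2 + x^-1
<D> = A^-8 + A^-4 + 2 + A^4 - A^16; writhe -4
components 3, writhe -4 (14 crossings)
linking number lk(C1,C2) = 0
lk(C1,C3): -1
lk(C2,C3) = 0
3-colorings: 27 of 3^14, det 0 — tricolorable
note: |V(-1)| = 0: so tricolorable, since 3 divides 0


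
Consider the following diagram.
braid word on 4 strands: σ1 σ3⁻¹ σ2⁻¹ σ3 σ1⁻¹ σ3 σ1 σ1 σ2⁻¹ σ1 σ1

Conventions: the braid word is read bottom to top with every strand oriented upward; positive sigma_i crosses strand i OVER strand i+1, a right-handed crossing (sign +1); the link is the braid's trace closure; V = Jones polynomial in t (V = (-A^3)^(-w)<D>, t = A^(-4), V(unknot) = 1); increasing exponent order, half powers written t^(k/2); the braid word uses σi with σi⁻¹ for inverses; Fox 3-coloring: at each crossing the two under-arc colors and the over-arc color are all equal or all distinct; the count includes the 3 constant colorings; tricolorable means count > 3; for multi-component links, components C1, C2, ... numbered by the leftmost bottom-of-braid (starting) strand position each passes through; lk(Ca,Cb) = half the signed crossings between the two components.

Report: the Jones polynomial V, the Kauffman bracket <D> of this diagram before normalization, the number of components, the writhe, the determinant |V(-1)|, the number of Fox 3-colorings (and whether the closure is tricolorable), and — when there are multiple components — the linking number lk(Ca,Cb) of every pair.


Jones polynomial: V(t) = t + t^3 - t^4
<D> = A^-7 - A^-3 - A^5; writhe +3
components 1, writhe +3 (11 crossings)
3-colorings: 9 of 3^11, det 3 — tricolorable
note: det 3 = |V(-1)|; divisible by 3, so tricolorable


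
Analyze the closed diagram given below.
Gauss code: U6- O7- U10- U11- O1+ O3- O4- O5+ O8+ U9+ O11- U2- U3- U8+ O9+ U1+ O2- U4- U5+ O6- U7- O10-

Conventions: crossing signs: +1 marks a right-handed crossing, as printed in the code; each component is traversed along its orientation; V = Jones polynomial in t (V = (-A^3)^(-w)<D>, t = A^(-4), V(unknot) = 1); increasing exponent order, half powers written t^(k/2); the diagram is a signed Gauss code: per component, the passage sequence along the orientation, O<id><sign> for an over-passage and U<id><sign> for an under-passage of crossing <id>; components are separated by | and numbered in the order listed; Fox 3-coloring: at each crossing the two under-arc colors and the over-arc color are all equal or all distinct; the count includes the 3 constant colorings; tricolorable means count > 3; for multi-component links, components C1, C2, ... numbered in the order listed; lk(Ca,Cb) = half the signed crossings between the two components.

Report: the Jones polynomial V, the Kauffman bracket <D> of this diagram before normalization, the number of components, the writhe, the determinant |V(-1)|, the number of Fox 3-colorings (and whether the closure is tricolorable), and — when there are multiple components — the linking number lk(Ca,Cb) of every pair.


Jones polynomial: V(t) = -t^-6 + 2t^-5 - 2t^-4 + 3t^-3 - 3t^-2 + 2t^-1 - 1 + t
<D> = -A^-13 + A^-9 - 2A^-5 + 3A^-1 - 3A^3 + 2A^7 - 2A^11 + A^15; writhe -3
components 1, writhe -3 (11 crossings)
3-colorings: 9 of 3^11, det 15 — tricolorable
note: the span of V is 7, forcing >= 7 crossings in any diagram
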